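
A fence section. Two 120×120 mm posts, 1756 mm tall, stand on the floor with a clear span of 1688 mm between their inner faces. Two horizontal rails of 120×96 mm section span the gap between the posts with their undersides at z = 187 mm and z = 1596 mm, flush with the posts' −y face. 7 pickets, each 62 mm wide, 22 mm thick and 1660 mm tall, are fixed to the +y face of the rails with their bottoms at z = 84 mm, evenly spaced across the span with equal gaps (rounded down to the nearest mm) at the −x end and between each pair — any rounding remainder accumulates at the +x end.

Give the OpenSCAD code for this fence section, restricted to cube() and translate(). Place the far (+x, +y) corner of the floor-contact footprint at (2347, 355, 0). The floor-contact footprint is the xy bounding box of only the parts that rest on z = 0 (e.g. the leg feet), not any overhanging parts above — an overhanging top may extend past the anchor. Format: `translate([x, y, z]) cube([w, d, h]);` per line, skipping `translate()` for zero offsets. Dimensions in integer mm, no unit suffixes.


translate([419, 235, 0]) cube([120, 120, 1756]);
translate([2227, 235, 0]) cube([120, 120, 1756]);
translate([539, 235, 187]) cube([1688, 120, 96]);
translate([539, 235, 1596]) cube([1688, 120, 96]);
translate([695, 355, 84]) cube([62, 22, 1660]);
translate([913, 355, 84]) cube([62, 22, 1660]);
translate([1131, 355, 84]) cube([62, 22, 1660]);
translate([1349, 355, 84]) cube([62, 22, 1660]);
translate([1567, 355, 84]) cube([62, 22, 1660]);
translate([1785, 355, 84]) cube([62, 22, 1660]);
translate([2003, 355, 84]) cube([62, 22, 1660]);


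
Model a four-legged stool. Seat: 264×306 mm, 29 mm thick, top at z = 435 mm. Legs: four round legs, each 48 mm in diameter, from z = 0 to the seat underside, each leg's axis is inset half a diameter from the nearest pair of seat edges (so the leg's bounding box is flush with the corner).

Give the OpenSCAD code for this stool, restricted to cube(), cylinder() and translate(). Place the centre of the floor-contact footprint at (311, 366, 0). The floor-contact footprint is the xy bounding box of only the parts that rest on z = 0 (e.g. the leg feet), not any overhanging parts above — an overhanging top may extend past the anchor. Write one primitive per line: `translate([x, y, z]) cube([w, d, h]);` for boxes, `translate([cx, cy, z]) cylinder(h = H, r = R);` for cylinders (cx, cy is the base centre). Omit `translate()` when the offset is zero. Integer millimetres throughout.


// leg_h = 435 - 29 = 406
translate([179, 213, 406]) cube([264, 306, 29]);
translate([203, 237, 0]) cylinder(h = 406, r = 24);
translate([419, 237, 0]) cylinder(h = 406, r = 24);
translate([203, 495, 0]) cylinder(h = 406, r = 24);
translate([419, 495, 0]) cylinder(h = 406, r = 24);


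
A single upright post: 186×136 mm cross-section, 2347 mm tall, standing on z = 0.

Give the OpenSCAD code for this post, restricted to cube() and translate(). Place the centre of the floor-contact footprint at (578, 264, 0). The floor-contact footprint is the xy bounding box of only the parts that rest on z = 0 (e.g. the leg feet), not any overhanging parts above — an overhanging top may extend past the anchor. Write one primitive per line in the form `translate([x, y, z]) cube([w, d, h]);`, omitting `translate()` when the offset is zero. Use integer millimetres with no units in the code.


translate([485, 196, 0]) cube([186, 136, 2347]);


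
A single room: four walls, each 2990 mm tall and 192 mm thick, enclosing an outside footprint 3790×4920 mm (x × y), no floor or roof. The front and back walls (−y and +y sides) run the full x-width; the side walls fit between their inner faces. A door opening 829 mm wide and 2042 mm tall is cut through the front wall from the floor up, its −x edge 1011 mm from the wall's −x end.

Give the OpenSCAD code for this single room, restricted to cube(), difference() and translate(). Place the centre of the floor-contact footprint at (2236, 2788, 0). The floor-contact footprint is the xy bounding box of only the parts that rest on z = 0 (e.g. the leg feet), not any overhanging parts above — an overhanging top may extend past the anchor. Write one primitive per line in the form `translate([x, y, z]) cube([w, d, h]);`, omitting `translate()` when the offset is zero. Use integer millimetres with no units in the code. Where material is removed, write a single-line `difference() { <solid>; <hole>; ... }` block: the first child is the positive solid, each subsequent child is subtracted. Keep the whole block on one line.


difference() { translate([341, 328, 0]) cube([3790, 192, 2990]); translate([1352, 328, 0]) cube([829, 192, 2042]); }
translate([341, 5056, 0]) cube([3790, 192, 2990]);
translate([341, 520, 0]) cube([192, 4536, 2990]);
translate([3939, 520, 0]) cube([192, 4536, 2990]);


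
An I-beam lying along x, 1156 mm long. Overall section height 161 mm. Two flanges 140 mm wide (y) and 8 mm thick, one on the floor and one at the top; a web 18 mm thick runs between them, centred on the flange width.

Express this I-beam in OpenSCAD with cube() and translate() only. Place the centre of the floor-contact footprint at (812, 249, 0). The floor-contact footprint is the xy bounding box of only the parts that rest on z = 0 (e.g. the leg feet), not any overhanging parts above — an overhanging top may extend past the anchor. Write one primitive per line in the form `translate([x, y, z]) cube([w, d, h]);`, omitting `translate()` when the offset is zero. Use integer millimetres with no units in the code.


translate([234, 179, 0]) cube([1156, 140, 8]);
translate([234, 240, 8]) cube([1156, 18, 145]);
translate([234, 179, 153]) cube([1156, 140, 8]);


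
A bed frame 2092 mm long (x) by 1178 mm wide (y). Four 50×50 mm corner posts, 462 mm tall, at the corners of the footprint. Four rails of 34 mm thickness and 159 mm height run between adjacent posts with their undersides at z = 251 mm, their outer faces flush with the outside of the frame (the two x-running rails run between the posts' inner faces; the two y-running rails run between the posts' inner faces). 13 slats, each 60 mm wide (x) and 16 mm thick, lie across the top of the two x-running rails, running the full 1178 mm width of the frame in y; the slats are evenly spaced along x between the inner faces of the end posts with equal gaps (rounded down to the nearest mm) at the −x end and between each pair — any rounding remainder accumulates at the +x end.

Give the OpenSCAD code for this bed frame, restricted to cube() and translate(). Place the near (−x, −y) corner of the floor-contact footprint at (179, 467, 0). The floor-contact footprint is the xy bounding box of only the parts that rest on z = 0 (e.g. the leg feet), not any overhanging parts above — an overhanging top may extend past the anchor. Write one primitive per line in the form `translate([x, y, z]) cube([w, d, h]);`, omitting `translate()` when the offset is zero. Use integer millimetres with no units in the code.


translate([179, 467, 0]) cube([50, 50, 462]);
translate([179, 1595, 0]) cube([50, 50, 462]);
translate([2221, 467, 0]) cube([50, 50, 462]);
translate([2221, 1595, 0]) cube([50, 50, 462]);
translate([229, 467, 251]) cube([1992, 34, 159]);
translate([229, 1611, 251]) cube([1992, 34, 159]);
translate([179, 517, 251]) cube([34, 1078, 159]);
translate([2237, 517, 251]) cube([34, 1078, 159]);
translate([315, 467, 410]) cube([60, 1178, 16]);
translate([461, 467, 410]) cube([60, 1178, 16]);
translate([607, 467, 410]) cube([60, 1178, 16]);
translate([753, 467, 410]) cube([60, 1178, 16]);
translate([899, 467, 410]) cube([60, 1178, 16]);
translate([1045, 467, 410]) cube([60, 1178, 16]);
translate([1191, 467, 410]) cube([60, 1178, 16]);
translate([1337, 467, 410]) cube([60, 1178, 16]);
translate([1483, 467, 410]) cube([60, 1178, 16]);
translate([1629, 467, 410]) cube([60, 1178, 16]);
translate([1775, 467, 410]) cube([60, 1178, 16]);
translate([1921, 467, 410]) cube([60, 1178, 16]);
translate([2067, 467, 410]) cube([60, 1178, 16]);


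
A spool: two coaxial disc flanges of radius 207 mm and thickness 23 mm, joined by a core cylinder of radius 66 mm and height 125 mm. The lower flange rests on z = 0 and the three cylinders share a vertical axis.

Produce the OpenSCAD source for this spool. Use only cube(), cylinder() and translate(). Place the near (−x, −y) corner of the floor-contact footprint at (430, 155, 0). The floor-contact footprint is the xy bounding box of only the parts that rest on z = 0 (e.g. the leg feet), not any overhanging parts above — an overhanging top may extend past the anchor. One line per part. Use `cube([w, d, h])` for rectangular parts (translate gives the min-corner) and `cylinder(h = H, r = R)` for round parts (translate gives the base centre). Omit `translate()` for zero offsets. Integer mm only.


translate([637, 362, 0]) cylinder(h = 23, r = 207);
translate([637, 362, 23]) cylinder(h = 125, r = 66);
translate([637, 362, 148]) cylinder(h = 23, r = 207);


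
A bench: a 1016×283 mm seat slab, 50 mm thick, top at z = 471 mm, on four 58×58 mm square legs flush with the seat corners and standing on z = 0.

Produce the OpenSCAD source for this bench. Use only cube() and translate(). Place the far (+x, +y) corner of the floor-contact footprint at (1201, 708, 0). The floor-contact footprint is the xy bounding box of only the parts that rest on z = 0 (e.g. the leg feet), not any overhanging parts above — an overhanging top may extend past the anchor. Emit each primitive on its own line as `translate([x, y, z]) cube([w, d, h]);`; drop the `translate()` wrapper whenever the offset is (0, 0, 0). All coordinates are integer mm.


// leg_h = 471 − 50 = 421
translate([185, 425, 421]) cube([1016, 283, 50]);
translate([185, 425, 0]) cube([58, 58, 421]);
translate([185, 650, 0]) cube([58, 58, 421]);
translate([1143, 425, 0]) cube([58, 58, 421]);
translate([1143, 650, 0]) cube([58, 58, 421]);


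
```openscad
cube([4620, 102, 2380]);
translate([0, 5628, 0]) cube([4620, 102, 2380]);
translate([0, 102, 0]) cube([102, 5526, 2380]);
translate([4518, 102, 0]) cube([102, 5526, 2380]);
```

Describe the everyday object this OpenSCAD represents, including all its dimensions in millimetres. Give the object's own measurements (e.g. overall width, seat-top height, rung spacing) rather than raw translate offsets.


The wall frame of a small rectangular building: four walls, each 2380 mm tall and 102 mm thick, enclosing a footprint 4620 mm (x) by 5730 mm (y) outside-to-outside, with no floor or roof. The front and back walls (the −y and +y sides) span the full width; the two side walls fit between them.


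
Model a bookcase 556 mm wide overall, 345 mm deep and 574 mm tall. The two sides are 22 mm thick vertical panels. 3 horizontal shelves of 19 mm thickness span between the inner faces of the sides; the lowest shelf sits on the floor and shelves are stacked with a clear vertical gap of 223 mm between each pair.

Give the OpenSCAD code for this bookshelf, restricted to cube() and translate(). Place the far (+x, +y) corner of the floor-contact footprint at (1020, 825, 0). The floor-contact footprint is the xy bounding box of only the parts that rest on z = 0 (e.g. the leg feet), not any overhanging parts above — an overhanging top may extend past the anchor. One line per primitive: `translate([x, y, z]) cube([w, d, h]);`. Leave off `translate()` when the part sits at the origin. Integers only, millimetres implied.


translate([464, 480, 0]) cube([22, 345, 574]);
translate([998, 480, 0]) cube([22, 345, 574]);
translate([486, 480, 0]) cube([512, 345, 19]);
translate([486, 480, 242]) cube([512, 345, 19]);
translate([486, 480, 484]) cube([512, 345, 19]);


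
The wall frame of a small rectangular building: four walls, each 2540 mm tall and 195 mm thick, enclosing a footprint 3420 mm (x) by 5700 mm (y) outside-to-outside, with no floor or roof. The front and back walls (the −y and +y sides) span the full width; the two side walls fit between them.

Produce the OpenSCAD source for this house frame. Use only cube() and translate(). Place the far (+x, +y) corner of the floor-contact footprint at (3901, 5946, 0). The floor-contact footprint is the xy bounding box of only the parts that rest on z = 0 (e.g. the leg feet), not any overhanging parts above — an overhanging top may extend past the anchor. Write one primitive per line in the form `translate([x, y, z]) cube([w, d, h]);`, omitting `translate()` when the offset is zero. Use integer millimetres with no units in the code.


translate([481, 246, 0]) cube([3420, 195, 2540]);
translate([481, 5751, 0]) cube([3420, 195, 2540]);
translate([481, 441, 0]) cube([195, 5310, 2540]);
translate([3706, 441, 0]) cube([195, 5310, 2540]);


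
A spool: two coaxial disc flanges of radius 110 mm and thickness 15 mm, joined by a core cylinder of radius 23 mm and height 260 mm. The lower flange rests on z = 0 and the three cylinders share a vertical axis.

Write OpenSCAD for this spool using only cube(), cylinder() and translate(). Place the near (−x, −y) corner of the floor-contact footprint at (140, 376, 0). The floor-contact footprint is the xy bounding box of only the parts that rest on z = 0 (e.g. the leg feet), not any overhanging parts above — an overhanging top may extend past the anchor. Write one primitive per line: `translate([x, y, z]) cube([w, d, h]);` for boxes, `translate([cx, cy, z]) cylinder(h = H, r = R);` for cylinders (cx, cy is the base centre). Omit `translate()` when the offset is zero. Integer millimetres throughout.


translate([250, 486, 0]) cylinder(h = 15, r = 110);
translate([250, 486, 15]) cylinder(h = 260, r = 23);
translate([250, 486, 275]) cylinder(h = 15, r = 110);


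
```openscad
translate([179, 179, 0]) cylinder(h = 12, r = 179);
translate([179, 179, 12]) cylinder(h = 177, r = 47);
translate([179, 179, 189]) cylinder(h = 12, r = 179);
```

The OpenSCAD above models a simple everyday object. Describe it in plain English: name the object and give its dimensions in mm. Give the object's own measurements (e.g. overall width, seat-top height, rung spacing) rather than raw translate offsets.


A spool: two coaxial disc flanges of radius 179 mm and thickness 12 mm, joined by a core cylinder of radius 47 mm and height 177 mm. The lower flange rests on z = 0 and the three cylinders share a vertical axis.


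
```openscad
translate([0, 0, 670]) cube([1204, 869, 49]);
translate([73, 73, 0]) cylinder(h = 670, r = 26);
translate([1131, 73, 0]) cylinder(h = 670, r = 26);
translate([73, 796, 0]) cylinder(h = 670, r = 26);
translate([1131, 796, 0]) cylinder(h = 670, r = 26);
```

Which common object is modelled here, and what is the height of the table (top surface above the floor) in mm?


A table. The table height is 719 mm.

A 1204×869×49 slab sits at z = 670 on four Ø52 mm round legs — a table. The top surface is at 670 + 49 = 719 mm.


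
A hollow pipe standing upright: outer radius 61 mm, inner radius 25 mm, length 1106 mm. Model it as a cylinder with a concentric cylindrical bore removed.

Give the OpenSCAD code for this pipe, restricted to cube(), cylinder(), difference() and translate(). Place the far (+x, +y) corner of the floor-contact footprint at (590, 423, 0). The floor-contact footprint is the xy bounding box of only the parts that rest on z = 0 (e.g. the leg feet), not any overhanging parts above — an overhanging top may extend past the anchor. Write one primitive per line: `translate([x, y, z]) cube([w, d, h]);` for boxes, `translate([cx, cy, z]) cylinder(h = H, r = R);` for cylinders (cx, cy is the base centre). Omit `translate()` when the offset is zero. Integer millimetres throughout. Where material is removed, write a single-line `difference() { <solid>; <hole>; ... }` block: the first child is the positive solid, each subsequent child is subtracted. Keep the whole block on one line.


difference() { translate([529, 362, 0]) cylinder(h = 1106, r = 61); translate([529, 362, 0]) cylinder(h = 1106, r = 25); }


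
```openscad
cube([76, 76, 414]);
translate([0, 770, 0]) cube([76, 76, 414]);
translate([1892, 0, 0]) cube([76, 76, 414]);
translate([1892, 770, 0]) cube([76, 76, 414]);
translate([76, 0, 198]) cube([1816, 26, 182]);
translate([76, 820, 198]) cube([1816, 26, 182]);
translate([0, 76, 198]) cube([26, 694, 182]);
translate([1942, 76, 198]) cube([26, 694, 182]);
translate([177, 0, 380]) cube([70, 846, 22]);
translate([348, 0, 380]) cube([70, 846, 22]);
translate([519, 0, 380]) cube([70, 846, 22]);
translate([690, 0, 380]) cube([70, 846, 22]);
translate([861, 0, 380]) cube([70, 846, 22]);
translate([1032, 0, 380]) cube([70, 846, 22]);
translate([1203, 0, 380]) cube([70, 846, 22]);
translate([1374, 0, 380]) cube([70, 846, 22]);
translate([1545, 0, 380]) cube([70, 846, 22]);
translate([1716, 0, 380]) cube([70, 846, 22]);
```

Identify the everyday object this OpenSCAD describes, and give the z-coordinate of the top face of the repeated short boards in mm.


A bed frame. The slat-top height is 402 mm.

Four posts, four rails, and a row of slats — a bed frame. Slats sit on the rails at z = 198 + 182 = 380; with slat thickness 22, the top is 402 mm.


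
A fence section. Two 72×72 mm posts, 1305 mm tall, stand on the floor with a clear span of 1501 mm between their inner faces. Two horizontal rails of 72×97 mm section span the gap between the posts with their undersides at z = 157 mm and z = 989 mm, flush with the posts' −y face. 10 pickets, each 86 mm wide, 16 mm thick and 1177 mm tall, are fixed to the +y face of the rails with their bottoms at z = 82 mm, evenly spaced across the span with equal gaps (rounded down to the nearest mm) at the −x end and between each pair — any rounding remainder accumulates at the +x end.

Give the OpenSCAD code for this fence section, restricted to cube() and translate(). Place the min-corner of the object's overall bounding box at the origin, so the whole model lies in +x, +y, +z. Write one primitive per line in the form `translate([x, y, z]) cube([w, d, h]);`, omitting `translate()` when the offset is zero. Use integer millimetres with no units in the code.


cube([72, 72, 1305]);
translate([1573, 0, 0]) cube([72, 72, 1305]);
translate([72, 0, 157]) cube([1501, 72, 97]);
translate([72, 0, 989]) cube([1501, 72, 97]);
translate([130, 72, 82]) cube([86, 16, 1177]);
translate([274, 72, 82]) cube([86, 16, 1177]);
translate([418, 72, 82]) cube([86, 16, 1177]);
translate([562, 72, 82]) cube([86, 16, 1177]);
translate([706, 72, 82]) cube([86, 16, 1177]);
translate([850, 72, 82]) cube([86, 16, 1177]);
translate([994, 72, 82]) cube([86, 16, 1177]);
translate([1138, 72, 82]) cube([86, 16, 1177]);
translate([1282, 72, 82]) cube([86, 16, 1177]);
translate([1426, 72, 82]) cube([86, 16, 1177]);


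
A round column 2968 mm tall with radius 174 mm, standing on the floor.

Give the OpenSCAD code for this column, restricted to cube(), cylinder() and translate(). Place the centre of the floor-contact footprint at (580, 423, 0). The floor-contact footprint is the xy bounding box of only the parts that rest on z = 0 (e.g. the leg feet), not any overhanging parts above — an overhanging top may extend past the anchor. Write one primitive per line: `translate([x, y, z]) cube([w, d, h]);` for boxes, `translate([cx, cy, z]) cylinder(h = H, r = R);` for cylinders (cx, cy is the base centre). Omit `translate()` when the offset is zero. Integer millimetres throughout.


translate([580, 423, 0]) cylinder(h = 2968, r = 174);


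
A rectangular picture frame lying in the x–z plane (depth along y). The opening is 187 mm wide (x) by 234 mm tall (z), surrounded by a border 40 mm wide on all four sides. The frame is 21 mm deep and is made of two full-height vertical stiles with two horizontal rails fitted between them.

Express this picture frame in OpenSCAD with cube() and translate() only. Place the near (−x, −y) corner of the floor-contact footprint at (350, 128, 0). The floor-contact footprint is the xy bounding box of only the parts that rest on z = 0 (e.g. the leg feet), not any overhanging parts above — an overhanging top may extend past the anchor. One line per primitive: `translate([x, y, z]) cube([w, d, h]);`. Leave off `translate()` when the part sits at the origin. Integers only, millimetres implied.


translate([350, 128, 0]) cube([40, 21, 314]);
translate([577, 128, 0]) cube([40, 21, 314]);
translate([390, 128, 0]) cube([187, 21, 40]);
translate([390, 128, 274]) cube([187, 21, 40]);


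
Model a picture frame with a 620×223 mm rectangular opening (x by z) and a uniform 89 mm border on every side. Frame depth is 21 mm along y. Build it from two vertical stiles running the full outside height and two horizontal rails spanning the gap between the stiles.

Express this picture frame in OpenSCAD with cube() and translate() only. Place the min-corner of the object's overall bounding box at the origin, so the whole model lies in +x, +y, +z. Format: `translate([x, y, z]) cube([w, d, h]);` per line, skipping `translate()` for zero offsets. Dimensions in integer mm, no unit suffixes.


cube([89, 21, 401]);
translate([709, 0, 0]) cube([89, 21, 401]);
translate([89, 0, 0]) cube([620, 21, 89]);
translate([89, 0, 312]) cube([620, 21, 89]);


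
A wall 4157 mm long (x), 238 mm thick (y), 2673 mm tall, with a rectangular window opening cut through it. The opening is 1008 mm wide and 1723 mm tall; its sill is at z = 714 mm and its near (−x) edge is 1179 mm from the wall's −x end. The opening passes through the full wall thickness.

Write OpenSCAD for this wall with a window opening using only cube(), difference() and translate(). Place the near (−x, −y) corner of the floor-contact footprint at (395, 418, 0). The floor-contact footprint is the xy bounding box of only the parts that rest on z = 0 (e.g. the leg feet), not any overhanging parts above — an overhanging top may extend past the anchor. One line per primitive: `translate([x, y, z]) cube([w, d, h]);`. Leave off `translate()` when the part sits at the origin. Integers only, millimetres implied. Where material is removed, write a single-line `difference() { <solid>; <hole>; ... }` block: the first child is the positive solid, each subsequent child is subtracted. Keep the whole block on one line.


difference() { translate([395, 418, 0]) cube([4157, 238, 2673]); translate([1574, 418, 714]) cube([1008, 238, 1723]); }


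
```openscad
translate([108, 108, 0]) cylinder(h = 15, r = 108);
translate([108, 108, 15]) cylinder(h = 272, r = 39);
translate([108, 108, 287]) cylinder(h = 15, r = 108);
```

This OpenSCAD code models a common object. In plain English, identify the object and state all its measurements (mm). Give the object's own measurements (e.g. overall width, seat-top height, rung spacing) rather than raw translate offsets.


A spool: two coaxial disc flanges of radius 108 mm and thickness 15 mm, joined by a core cylinder of radius 39 mm and height 272 mm. The lower flange rests on z = 0 and the three cylinders share a vertical axis.


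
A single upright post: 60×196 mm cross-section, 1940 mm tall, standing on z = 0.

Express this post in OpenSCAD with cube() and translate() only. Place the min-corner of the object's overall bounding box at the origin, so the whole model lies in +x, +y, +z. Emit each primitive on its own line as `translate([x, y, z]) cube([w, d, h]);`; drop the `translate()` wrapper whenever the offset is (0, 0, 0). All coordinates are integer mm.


cube([60, 196, 1940]);


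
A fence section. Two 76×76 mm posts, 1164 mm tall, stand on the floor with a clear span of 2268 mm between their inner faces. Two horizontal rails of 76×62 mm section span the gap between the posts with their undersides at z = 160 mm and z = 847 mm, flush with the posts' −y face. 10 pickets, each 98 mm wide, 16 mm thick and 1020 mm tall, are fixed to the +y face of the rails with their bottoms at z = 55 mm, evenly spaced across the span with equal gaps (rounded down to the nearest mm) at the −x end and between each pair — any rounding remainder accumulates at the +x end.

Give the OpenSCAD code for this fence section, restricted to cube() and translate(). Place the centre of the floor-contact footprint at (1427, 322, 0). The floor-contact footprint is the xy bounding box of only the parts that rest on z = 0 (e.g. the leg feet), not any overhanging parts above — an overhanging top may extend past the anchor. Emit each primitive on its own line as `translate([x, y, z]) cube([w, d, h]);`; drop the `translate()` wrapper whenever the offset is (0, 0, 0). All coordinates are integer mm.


translate([217, 284, 0]) cube([76, 76, 1164]);
translate([2561, 284, 0]) cube([76, 76, 1164]);
translate([293, 284, 160]) cube([2268, 76, 62]);
translate([293, 284, 847]) cube([2268, 76, 62]);
translate([410, 360, 55]) cube([98, 16, 1020]);
translate([625, 360, 55]) cube([98, 16, 1020]);
translate([840, 360, 55]) cube([98, 16, 1020]);
translate([1055, 360, 55]) cube([98, 16, 1020]);
translate([1270, 360, 55]) cube([98, 16, 1020]);
translate([1485, 360, 55]) cube([98, 16, 1020]);
translate([1700, 360, 55]) cube([98, 16, 1020]);
translate([1915, 360, 55]) cube([98, 16, 1020]);
translate([2130, 360, 55]) cube([98, 16, 1020]);
translate([2345, 360, 55]) cube([98, 16, 1020]);


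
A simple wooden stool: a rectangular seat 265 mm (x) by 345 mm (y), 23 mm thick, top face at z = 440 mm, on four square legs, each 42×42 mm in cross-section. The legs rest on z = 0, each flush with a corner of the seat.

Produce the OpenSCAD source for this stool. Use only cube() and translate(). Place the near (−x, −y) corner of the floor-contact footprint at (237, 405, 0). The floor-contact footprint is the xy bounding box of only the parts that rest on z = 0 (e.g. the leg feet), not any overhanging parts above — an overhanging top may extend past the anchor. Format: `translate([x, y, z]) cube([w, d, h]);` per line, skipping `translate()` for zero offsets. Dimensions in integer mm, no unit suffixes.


translate([237, 405, 417]) cube([265, 345, 23]);
translate([237, 405, 0]) cube([42, 42, 417]);
translate([460, 405, 0]) cube([42, 42, 417]);
translate([237, 708, 0]) cube([42, 42, 417]);
translate([460, 708, 0]) cube([42, 42, 417]);


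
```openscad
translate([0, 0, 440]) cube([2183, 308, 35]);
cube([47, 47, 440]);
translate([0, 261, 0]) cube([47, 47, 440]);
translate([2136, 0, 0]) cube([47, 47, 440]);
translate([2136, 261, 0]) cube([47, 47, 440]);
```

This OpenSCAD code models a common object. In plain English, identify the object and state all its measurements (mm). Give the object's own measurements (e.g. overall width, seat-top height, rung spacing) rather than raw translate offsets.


A long wooden bench with a 2183 mm (x) × 308 mm (y) seat, 35 mm thick, its top surface 475 mm above the floor. Four 47 mm square legs at the seat corners, flush with the edges, run from z = 0 to the seat underside.


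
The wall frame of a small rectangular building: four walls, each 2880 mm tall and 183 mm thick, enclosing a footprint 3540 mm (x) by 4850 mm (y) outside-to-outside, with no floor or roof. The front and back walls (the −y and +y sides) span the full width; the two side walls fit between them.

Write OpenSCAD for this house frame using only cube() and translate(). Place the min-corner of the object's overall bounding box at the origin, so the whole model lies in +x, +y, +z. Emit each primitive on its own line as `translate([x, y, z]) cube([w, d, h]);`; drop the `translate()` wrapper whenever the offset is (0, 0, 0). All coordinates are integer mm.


cube([3540, 183, 2880]);
translate([0, 4667, 0]) cube([3540, 183, 2880]);
translate([0, 183, 0]) cube([183, 4484, 2880]);
translate([3357, 183, 0]) cube([183, 4484, 2880]);


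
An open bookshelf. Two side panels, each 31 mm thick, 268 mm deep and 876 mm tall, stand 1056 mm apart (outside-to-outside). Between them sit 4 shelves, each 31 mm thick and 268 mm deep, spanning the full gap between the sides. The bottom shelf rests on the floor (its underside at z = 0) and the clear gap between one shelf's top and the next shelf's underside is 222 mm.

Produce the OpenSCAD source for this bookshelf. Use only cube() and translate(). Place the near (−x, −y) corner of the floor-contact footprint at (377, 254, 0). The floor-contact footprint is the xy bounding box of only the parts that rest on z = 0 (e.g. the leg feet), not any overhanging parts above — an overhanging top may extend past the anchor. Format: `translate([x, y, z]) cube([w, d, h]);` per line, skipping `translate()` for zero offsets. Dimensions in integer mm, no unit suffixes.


translate([377, 254, 0]) cube([31, 268, 876]);
translate([1402, 254, 0]) cube([31, 268, 876]);
translate([408, 254, 0]) cube([994, 268, 31]);
translate([408, 254, 253]) cube([994, 268, 31]);
translate([408, 254, 506]) cube([994, 268, 31]);
translate([408, 254, 759]) cube([994, 268, 31]);


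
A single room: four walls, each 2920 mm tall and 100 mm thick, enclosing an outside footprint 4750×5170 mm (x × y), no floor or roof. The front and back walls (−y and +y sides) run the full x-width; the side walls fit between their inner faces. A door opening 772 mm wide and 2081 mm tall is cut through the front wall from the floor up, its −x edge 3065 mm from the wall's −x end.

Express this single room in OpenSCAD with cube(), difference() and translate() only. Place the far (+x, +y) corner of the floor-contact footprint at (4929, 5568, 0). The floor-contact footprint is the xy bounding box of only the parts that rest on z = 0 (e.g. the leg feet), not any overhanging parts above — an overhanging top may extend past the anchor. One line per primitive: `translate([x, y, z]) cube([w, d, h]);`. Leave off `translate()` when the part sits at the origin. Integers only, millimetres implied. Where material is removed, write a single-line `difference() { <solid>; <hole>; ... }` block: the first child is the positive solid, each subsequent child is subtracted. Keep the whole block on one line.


difference() { translate([179, 398, 0]) cube([4750, 100, 2920]); translate([3244, 398, 0]) cube([772, 100, 2081]); }
translate([179, 5468, 0]) cube([4750, 100, 2920]);
translate([179, 498, 0]) cube([100, 4970, 2920]);
translate([4829, 498, 0]) cube([100, 4970, 2920]);


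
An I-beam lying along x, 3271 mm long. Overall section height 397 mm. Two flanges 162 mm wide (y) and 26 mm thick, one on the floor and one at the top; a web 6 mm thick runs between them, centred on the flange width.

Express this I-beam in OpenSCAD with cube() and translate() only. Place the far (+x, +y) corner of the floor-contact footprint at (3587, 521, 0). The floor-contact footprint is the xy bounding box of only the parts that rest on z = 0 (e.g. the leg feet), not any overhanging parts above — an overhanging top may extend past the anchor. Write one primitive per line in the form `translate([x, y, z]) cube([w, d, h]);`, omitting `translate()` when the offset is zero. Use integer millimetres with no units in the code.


translate([316, 359, 0]) cube([3271, 162, 26]);
translate([316, 437, 26]) cube([3271, 6, 345]);
translate([316, 359, 371]) cube([3271, 162, 26]);


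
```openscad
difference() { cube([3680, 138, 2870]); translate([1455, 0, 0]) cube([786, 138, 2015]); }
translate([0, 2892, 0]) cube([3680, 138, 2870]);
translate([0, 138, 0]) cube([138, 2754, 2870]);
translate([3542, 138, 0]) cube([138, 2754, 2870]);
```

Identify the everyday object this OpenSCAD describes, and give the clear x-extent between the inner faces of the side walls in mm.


A single room. The interior width is 3404 mm.

Four walls enclosing a rectangle with a door in the front wall — a room. Outside width 3680 minus two 138 mm walls gives 3404 mm.


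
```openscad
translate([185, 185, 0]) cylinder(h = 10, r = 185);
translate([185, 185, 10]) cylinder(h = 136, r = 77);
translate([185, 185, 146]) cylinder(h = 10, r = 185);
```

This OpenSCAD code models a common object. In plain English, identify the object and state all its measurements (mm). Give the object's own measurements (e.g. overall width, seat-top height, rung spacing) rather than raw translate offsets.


A spool: two coaxial disc flanges of radius 185 mm and thickness 10 mm, joined by a core cylinder of radius 77 mm and height 136 mm. The lower flange rests on z = 0 and the three cylinders share a vertical axis.


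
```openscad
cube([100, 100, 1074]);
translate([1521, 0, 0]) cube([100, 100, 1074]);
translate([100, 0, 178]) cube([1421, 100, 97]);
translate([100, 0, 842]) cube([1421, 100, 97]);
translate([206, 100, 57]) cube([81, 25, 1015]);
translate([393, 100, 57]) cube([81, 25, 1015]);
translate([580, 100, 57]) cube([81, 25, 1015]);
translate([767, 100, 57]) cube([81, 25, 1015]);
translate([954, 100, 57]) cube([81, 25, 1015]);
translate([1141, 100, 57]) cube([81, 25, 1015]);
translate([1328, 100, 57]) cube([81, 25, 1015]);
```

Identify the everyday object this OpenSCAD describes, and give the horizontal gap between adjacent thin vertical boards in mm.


A fence section. The picket gap is 106 mm.

Two posts, two rails, 7 pickets — a fence section. Span 1421 mm holds 7 pickets of 81 mm with 8 equal gaps: ⌊(1421 − 7·81) / 8⌋ = 106 mm.


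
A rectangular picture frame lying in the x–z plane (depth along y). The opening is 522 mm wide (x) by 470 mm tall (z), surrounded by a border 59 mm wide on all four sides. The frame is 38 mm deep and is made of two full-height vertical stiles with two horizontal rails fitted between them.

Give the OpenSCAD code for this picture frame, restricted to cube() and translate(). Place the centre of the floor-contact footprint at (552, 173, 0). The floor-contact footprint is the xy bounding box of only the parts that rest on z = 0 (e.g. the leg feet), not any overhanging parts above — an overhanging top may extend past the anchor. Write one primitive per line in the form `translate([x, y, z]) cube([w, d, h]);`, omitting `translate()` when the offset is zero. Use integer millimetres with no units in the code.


translate([232, 154, 0]) cube([59, 38, 588]);
translate([813, 154, 0]) cube([59, 38, 588]);
translate([291, 154, 0]) cube([522, 38, 59]);
translate([291, 154, 529]) cube([522, 38, 59]);


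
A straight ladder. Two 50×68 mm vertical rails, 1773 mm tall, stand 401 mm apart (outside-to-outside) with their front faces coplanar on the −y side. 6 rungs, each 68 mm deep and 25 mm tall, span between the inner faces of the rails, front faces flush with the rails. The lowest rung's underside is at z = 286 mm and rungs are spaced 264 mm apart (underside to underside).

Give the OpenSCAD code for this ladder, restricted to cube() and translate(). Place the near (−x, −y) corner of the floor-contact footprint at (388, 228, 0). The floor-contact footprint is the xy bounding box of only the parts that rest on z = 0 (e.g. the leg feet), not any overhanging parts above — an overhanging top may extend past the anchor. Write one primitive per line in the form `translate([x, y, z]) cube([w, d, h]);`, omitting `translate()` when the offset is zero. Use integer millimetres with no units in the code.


translate([388, 228, 0]) cube([50, 68, 1773]);
translate([739, 228, 0]) cube([50, 68, 1773]);
translate([438, 228, 286]) cube([301, 68, 25]);
translate([438, 228, 550]) cube([301, 68, 25]);
translate([438, 228, 814]) cube([301, 68, 25]);
translate([438, 228, 1078]) cube([301, 68, 25]);
translate([438, 228, 1342]) cube([301, 68, 25]);
translate([438, 228, 1606]) cube([301, 68, 25]);


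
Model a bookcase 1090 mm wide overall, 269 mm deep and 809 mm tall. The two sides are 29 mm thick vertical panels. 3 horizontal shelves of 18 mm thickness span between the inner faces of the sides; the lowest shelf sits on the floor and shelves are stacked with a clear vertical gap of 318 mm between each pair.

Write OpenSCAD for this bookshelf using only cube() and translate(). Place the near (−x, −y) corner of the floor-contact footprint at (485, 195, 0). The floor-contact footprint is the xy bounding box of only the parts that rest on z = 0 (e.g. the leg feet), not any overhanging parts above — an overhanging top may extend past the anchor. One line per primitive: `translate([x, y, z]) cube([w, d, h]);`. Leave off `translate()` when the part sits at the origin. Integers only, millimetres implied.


translate([485, 195, 0]) cube([29, 269, 809]);
translate([1546, 195, 0]) cube([29, 269, 809]);
translate([514, 195, 0]) cube([1032, 269, 18]);
translate([514, 195, 336]) cube([1032, 269, 18]);
translate([514, 195, 672]) cube([1032, 269, 18]);


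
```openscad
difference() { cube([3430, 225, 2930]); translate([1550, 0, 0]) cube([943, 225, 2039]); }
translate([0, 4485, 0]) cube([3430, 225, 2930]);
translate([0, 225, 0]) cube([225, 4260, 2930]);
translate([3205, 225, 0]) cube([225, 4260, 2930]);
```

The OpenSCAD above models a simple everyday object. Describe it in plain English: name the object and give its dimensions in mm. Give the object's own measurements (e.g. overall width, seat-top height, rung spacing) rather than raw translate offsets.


A single room: four walls, each 2930 mm tall and 225 mm thick, enclosing an outside footprint 3430×4710 mm (x × y), no floor or roof. The front and back walls (−y and +y sides) run the full x-width; the side walls fit between their inner faces. A door opening 943 mm wide and 2039 mm tall is cut through the front wall from the floor up, its −x edge 1550 mm from the wall's −x end.


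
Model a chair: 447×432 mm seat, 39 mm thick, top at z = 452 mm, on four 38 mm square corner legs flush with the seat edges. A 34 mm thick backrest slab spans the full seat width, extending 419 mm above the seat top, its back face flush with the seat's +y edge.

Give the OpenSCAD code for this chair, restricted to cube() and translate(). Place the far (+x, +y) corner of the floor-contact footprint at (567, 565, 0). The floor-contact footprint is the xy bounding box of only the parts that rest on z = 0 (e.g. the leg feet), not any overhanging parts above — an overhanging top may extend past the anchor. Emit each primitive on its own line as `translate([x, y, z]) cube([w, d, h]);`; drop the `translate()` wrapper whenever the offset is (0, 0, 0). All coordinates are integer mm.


translate([120, 133, 413]) cube([447, 432, 39]);
translate([120, 133, 0]) cube([38, 38, 413]);
translate([529, 133, 0]) cube([38, 38, 413]);
translate([120, 527, 0]) cube([38, 38, 413]);
translate([529, 527, 0]) cube([38, 38, 413]);
translate([120, 531, 452]) cube([447, 34, 419]);


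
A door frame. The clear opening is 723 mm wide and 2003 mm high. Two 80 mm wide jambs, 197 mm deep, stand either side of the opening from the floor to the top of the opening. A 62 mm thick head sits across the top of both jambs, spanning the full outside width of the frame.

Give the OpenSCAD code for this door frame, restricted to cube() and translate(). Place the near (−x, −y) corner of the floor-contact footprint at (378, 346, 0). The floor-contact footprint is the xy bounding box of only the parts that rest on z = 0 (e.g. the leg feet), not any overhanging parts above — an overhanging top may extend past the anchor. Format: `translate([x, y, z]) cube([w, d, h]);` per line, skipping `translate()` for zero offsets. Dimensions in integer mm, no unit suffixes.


translate([378, 346, 0]) cube([80, 197, 2003]);
translate([1181, 346, 0]) cube([80, 197, 2003]);
translate([378, 346, 2003]) cube([883, 197, 62]);


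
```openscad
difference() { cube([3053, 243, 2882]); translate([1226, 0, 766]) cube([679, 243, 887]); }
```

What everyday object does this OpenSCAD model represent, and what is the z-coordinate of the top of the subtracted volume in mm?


A wall with a window opening. The window head height is 1653 mm.

A wall with a rectangular opening subtracted — a window. Sill at z = 766, opening 887 mm tall, so the head is at 766 + 887 = 1653 mm.


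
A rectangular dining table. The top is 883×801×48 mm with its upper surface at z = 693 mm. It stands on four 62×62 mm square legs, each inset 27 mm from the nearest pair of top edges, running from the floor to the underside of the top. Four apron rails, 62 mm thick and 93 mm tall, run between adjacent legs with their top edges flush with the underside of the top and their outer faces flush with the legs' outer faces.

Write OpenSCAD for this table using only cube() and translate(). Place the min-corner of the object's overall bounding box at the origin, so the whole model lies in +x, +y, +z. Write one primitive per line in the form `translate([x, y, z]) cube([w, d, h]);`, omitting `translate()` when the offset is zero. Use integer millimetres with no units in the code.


translate([0, 0, 645]) cube([883, 801, 48]);
translate([27, 27, 0]) cube([62, 62, 645]);
translate([794, 27, 0]) cube([62, 62, 645]);
translate([27, 712, 0]) cube([62, 62, 645]);
translate([794, 712, 0]) cube([62, 62, 645]);
translate([89, 27, 552]) cube([705, 62, 93]);
translate([89, 712, 552]) cube([705, 62, 93]);
translate([27, 89, 552]) cube([62, 623, 93]);
translate([794, 89, 552]) cube([62, 623, 93]);
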